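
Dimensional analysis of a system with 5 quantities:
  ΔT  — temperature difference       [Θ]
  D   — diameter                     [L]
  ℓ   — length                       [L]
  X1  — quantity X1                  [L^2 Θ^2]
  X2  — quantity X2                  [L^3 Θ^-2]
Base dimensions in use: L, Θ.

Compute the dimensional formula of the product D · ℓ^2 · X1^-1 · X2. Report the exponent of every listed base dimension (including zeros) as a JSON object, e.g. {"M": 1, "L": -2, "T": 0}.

{"L": 4, "Θ": -4}

Exponent matrix [L,Θ] × [ΔT,D,ℓ,X1,X2]:
  L: [ 0  1  1  2  3]
  Θ: [ 1  0  0  2 -2]
  [L]: (1)·1+(2)·1+(-1)·2+(1)·3 = 4
  [Θ]: (1)·0+(2)·0+(-1)·2+(1)·-2 = -4
⇒ L^4 Θ^-4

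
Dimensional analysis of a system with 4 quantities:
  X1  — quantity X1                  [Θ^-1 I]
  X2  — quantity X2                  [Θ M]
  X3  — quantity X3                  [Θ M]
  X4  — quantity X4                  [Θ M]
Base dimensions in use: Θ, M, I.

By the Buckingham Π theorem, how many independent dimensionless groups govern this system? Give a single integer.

Dimensional matrix (Θ×M×I by X1×X2×X3×X4):
  Θ: [-1  1  1  1]
  M: [ 0  1  1  1]
  I: [ 1  0  0  0]
Row reduction gives pivot columns X1,X2; rank = 2
n=4, r=2 ⇒ 2 dimensionless groups

2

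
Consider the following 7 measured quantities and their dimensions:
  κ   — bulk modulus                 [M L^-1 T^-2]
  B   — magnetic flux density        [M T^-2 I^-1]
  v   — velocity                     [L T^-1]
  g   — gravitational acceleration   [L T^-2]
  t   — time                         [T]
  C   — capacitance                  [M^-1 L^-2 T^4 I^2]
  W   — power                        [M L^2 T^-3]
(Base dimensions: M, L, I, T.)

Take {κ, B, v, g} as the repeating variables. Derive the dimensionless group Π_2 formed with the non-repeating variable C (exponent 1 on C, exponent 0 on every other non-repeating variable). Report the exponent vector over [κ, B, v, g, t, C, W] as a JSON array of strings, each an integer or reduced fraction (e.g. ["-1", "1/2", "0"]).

["-1", "2", "0", "1", "0", "1", "0"]

Exponent matrix [M,L,I,T] × [κ,B,v,g,t,C,W]:
  M: [ 1  1  0  0  0 -1  1]
  L: [-1  0  1  1  0 -2  2]
  I: [ 0 -1  0  0  0  2  0]
  T: [-2 -2 -1 -2  1  4 -3]
RREF → pivots at {κ,B,v,g} ⇒ r = 4
Repeat: κ,B,v,g; free: t,C,W
RREF:
  r0: [   1    0    0    0    0    1    1]
  r1: [   0    1    0    0    0   -2    0]
  r2: [   0    0    1    0    1    0    5]
  r3: [   0    0    0    1   -1   -1   -2]
Fix exponent of C at 1, t at 0, W at 0; solve each RREF row for its pivot's exponent:
  r0: exp(κ) + (1)·1 = 0 ⇒ exp(κ) = -1
  r1: exp(B) + (-2)·1 = 0 ⇒ exp(B) = 2
  r2: exp(v) + (0)·1 = 0 ⇒ exp(v) = 0
  r3: exp(g) + (-1)·1 = 0 ⇒ exp(g) = 1
Π_2 = κ^-1 · B^2 · g · C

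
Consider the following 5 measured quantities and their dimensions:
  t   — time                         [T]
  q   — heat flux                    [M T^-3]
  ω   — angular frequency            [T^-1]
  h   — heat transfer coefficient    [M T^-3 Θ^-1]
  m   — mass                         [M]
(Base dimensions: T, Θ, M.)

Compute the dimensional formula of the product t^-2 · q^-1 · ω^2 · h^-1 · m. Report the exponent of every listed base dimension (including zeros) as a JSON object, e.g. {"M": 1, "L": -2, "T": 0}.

Dimensional matrix (T×Θ×M by t×q×ω×h×m):
  T: [ 1 -3 -1 -3  0]
  Θ: [ 0  0  0 -1  0]
  M: [ 0  1  0  1  1]
  [T]: (-2)·1+(-1)·-3+(2)·-1+(-1)·-3+(1)·0 = 2
  [Θ]: (-2)·0+(-1)·0+(2)·0+(-1)·-1+(1)·0 = 1
  [M]: (-2)·0+(-1)·1+(2)·0+(-1)·1+(1)·1 = -1
⇒ T^2 Θ M^-1

{"T": 2, "Θ": 1, "M": -1}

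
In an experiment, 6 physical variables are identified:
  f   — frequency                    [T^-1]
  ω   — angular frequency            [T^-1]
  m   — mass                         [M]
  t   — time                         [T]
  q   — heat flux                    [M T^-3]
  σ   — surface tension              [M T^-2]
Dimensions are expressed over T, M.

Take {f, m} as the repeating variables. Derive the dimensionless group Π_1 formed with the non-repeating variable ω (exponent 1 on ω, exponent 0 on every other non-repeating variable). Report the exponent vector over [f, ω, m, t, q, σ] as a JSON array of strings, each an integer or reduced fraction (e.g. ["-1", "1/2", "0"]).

Exponent matrix [T,M] × [f,ω,m,t,q,σ]:
  T: [-1 -1  0  1 -3 -2]
  M: [ 0  0  1  0  1  1]
Echelon form has 2 nonzero rows (pivots: f,m)
Pivot set = {f,m}, free = {ω,t,q,σ}
RREF:
  r0: [   1    1    0   -1    3    2]
  r1: [   0    0    1    0    1    1]
Fix exponent of ω at 1, t at 0, q at 0, σ at 0; solve each RREF row for its pivot's exponent:
  r0: exp(f) + (1)·1 = 0 ⇒ exp(f) = -1
  r1: exp(m) + (0)·1 = 0 ⇒ exp(m) = 0
Π_1 = f^-1 · ω

["-1", "1", "0", "0", "0", "0"]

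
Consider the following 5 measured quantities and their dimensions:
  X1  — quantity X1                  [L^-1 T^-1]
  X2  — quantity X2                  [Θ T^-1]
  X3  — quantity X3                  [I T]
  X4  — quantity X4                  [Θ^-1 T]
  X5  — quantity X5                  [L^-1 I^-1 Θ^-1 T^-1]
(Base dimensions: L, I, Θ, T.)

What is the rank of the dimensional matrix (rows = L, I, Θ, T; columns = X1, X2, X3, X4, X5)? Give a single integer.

Dimensional matrix (L×I×Θ×T by X1×X2×X3×X4×X5):
  L: [-1  0  0  0 -1]
  I: [ 0  0  1  0 -1]
  Θ: [ 0  1  0 -1 -1]
  T: [-1 -1  1  1 -1]
RREF → pivots at {X1,X2,X3} ⇒ r = 3

3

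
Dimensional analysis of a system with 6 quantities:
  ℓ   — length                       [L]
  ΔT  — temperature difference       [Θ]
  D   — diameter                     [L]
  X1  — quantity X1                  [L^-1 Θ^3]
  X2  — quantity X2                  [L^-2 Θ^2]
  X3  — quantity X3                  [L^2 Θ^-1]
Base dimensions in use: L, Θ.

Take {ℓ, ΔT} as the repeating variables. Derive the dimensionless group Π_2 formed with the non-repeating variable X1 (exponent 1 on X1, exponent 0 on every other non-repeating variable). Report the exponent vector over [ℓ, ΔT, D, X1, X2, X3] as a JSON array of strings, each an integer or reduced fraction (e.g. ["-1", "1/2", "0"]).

["1", "-3", "0", "1", "0", "0"]

Exponent matrix [L,Θ] × [ℓ,ΔT,D,X1,X2,X3]:
  L: [ 1  0  1 -1 -2  2]
  Θ: [ 0  1  0  3  2 -1]
Echelon form has 2 nonzero rows (pivots: ℓ,ΔT)
Pivot set = {ℓ,ΔT}, free = {D,X1,X2,X3}
RREF:
  r0: [   1    0    1   -1   -2    2]
  r1: [   0    1    0    3    2   -1]
Fix exponent of X1 at 1, D at 0, X2 at 0, X3 at 0; solve each RREF row for its pivot's exponent:
  r0: exp(ℓ) + (-1)·1 = 0 ⇒ exp(ℓ) = 1
  r1: exp(ΔT) + (3)·1 = 0 ⇒ exp(ΔT) = -3
Π_2 = ℓ · ΔT^-3 · X1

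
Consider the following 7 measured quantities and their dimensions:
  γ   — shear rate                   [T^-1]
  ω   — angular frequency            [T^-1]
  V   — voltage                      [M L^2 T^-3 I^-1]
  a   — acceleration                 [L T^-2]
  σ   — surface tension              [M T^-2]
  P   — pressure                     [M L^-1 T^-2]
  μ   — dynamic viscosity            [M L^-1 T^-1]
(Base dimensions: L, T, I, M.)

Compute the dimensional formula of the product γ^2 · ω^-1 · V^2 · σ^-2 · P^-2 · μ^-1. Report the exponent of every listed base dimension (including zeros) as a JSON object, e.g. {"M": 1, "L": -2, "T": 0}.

Write exponents as rows L,T,I,M / cols γ,ω,V,a,σ,P,μ:
  L: [ 0  0  2  1  0 -1 -1]
  T: [-1 -1 -3 -2 -2 -2 -1]
  I: [ 0  0 -1  0  0  0  0]
  M: [ 0  0  1  0  1  1  1]
  [L]: (2)·0+(-1)·0+(2)·2+(-2)·0+(-2)·-1+(-1)·-1 = 7
  [T]: (2)·-1+(-1)·-1+(2)·-3+(-2)·-2+(-2)·-2+(-1)·-1 = 2
  [I]: (2)·0+(-1)·0+(2)·-1+(-2)·0+(-2)·0+(-1)·0 = -2
  [M]: (2)·0+(-1)·0+(2)·1+(-2)·1+(-2)·1+(-1)·1 = -3
⇒ L^7 T^2 I^-2 M^-3

{"L": 7, "T": 2, "I": -2, "M": -3}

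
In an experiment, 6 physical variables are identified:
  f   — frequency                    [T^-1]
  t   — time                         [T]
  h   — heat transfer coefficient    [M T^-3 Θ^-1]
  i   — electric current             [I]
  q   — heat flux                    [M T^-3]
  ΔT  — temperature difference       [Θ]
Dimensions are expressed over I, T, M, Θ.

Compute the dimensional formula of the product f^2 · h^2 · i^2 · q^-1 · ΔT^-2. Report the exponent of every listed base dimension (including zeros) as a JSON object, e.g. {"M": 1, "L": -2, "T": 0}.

{"I": 2, "T": -5, "M": 1, "Θ": -4}

Write exponents as rows I,T,M,Θ / cols f,t,h,i,q,ΔT:
  I: [ 0  0  0  1  0  0]
  T: [-1  1 -3  0 -3  0]
  M: [ 0  0  1  0  1  0]
  Θ: [ 0  0 -1  0  0  1]
  [I]: (2)·0+(2)·0+(2)·1+(-1)·0+(-2)·0 = 2
  [T]: (2)·-1+(2)·-3+(2)·0+(-1)·-3+(-2)·0 = -5
  [M]: (2)·0+(2)·1+(2)·0+(-1)·1+(-2)·0 = 1
  [Θ]: (2)·0+(2)·-1+(2)·0+(-1)·0+(-2)·1 = -4
⇒ I^2 T^-5 M Θ^-4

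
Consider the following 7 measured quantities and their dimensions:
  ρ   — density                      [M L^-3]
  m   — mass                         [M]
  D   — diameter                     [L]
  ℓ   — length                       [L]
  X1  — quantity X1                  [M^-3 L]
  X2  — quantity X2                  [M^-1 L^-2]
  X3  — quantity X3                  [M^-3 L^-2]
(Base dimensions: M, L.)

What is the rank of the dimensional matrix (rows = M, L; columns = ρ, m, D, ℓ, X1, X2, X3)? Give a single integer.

2

Write exponents as rows M,L / cols ρ,m,D,ℓ,X1,X2,X3:
  M: [ 1  1  0  0 -3 -1 -3]
  L: [-3  0  1  1  1 -2 -2]
RREF → pivots at {ρ,m} ⇒ r = 2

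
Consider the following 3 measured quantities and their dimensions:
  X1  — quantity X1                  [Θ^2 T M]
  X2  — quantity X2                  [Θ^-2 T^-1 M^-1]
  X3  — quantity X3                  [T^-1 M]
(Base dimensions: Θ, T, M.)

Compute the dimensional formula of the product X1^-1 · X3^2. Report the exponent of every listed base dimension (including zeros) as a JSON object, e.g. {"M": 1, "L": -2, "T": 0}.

Dimensional matrix (Θ×T×M by X1×X2×X3):
  Θ: [ 2 -2  0]
  T: [ 1 -1 -1]
  M: [ 1 -1  1]
  [Θ]: (-1)·2+(2)·0 = -2
  [T]: (-1)·1+(2)·-1 = -3
  [M]: (-1)·1+(2)·1 = 1
⇒ Θ^-2 T^-3 M

{"Θ": -2, "T": -3, "M": 1}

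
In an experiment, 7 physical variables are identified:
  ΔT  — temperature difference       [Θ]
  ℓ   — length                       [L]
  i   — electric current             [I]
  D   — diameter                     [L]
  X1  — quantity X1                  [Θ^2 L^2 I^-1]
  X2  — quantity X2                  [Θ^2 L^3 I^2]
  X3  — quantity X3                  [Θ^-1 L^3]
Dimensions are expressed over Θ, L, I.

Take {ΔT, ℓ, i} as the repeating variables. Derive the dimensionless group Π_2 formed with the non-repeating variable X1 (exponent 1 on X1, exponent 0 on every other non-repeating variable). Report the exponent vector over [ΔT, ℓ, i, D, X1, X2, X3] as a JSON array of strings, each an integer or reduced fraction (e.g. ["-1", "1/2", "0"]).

["-2", "-2", "1", "0", "1", "0", "0"]

Write exponents as rows Θ,L,I / cols ΔT,ℓ,i,D,X1,X2,X3:
  Θ: [ 1  0  0  0  2  2 -1]
  L: [ 0  1  0  1  2  3  3]
  I: [ 0  0  1  0 -1  2  0]
Echelon form has 3 nonzero rows (pivots: ΔT,ℓ,i)
Repeat: ΔT,ℓ,i; free: D,X1,X2,X3
RREF:
  r0: [   1    0    0    0    2    2   -1]
  r1: [   0    1    0    1    2    3    3]
  r2: [   0    0    1    0   -1    2    0]
Fix exponent of X1 at 1, D at 0, X2 at 0, X3 at 0; solve each RREF row for its pivot's exponent:
  r0: exp(ΔT) + (2)·1 = 0 ⇒ exp(ΔT) = -2
  r1: exp(ℓ) + (2)·1 = 0 ⇒ exp(ℓ) = -2
  r2: exp(i) + (-1)·1 = 0 ⇒ exp(i) = 1
Π_2 = ΔT^-2 · ℓ^-2 · i · X1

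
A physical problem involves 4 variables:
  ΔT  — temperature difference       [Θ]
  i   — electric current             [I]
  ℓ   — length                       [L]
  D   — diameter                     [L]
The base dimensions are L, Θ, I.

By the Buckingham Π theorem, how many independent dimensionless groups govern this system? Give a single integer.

1

Write exponents as rows L,Θ,I / cols ΔT,i,ℓ,D:
  L: [ 0  0  1  1]
  Θ: [ 1  0  0  0]
  I: [ 0  1  0  0]
Row reduction gives pivot columns ΔT,i,ℓ; rank = 3
n=4, r=3 ⇒ 1 dimensionless group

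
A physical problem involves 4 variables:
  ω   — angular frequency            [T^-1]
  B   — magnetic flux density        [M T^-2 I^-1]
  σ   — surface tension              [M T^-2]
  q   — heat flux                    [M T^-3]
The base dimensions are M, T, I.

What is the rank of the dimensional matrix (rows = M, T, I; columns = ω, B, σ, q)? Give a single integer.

Exponent matrix [M,T,I] × [ω,B,σ,q]:
  M: [ 0  1  1  1]
  T: [-1 -2 -2 -3]
  I: [ 0 -1  0  0]
RREF → pivots at {ω,B,σ} ⇒ r = 3

3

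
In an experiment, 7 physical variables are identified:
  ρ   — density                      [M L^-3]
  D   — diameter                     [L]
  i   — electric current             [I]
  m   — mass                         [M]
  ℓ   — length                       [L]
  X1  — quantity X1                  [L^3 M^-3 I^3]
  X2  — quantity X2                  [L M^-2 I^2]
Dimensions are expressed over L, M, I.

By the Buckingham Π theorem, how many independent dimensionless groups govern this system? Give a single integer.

4

Write exponents as rows L,M,I / cols ρ,D,i,m,ℓ,X1,X2:
  L: [-3  1  0  0  1  3  1]
  M: [ 1  0  0  1  0 -3 -2]
  I: [ 0  0  1  0  0  3  2]
RREF → pivots at {ρ,D,i} ⇒ r = 3
7 vars − rank 3 = 4 Π groups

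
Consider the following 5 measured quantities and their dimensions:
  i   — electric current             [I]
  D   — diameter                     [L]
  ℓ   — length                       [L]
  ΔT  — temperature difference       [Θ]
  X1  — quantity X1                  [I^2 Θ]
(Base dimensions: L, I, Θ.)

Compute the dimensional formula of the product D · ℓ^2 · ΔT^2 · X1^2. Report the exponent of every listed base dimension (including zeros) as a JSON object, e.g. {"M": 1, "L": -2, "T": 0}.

Write exponents as rows L,I,Θ / cols i,D,ℓ,ΔT,X1:
  L: [ 0  1  1  0  0]
  I: [ 1  0  0  0  2]
  Θ: [ 0  0  0  1  1]
  [L]: (1)·1+(2)·1+(2)·0+(2)·0 = 3
  [I]: (1)·0+(2)·0+(2)·0+(2)·2 = 4
  [Θ]: (1)·0+(2)·0+(2)·1+(2)·1 = 4
⇒ L^3 I^4 Θ^4

{"L": 3, "I": 4, "Θ": 4}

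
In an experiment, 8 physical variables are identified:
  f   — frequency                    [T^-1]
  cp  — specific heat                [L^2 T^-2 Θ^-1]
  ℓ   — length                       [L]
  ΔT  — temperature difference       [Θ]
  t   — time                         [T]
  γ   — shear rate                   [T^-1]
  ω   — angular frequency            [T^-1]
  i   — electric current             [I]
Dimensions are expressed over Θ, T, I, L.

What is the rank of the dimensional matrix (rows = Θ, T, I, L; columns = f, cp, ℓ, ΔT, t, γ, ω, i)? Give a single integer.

4

Dimensional matrix (Θ×T×I×L by f×cp×ℓ×ΔT×t×γ×ω×i):
  Θ: [ 0 -1  0  1  0  0  0  0]
  T: [-1 -2  0  0  1 -1 -1  0]
  I: [ 0  0  0  0  0  0  0  1]
  L: [ 0  2  1  0  0  0  0  0]
Row reduction gives pivot columns f,cp,ℓ,i; rank = 4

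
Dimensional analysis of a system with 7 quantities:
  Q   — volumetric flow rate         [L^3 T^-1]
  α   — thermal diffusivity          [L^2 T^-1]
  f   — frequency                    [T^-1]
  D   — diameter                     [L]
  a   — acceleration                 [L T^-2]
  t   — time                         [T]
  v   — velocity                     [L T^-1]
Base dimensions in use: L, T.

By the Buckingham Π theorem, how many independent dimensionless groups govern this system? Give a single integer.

5

Dimensional matrix (L×T by Q×α×f×D×a×t×v):
  L: [ 3  2  0  1  1  0  1]
  T: [-1 -1 -1  0 -2  1 -1]
Echelon form has 2 nonzero rows (pivots: Q,α)
Π count = n − r = 7 − 2 = 5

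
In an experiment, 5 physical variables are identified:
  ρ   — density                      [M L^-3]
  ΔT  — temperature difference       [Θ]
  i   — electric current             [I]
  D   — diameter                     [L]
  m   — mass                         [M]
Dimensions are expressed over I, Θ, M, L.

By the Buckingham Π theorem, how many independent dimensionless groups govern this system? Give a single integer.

Dimensional matrix (I×Θ×M×L by ρ×ΔT×i×D×m):
  I: [ 0  0  1  0  0]
  Θ: [ 0  1  0  0  0]
  M: [ 1  0  0  0  1]
  L: [-3  0  0  1  0]
RREF → pivots at {ρ,ΔT,i,D} ⇒ r = 4
n=5, r=4 ⇒ 1 dimensionless group

1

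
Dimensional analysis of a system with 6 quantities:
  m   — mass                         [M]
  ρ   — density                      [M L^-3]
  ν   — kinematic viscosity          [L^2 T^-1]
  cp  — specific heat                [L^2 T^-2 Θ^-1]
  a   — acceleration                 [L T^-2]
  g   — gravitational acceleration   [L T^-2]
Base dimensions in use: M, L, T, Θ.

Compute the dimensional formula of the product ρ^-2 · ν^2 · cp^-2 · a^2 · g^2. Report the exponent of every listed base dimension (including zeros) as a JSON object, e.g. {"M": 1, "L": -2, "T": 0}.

{"M": -2, "L": 10, "T": -6, "Θ": 2}

Dimensional matrix (M×L×T×Θ by m×ρ×ν×cp×a×g):
  M: [ 1  1  0  0  0  0]
  L: [ 0 -3  2  2  1  1]
  T: [ 0  0 -1 -2 -2 -2]
  Θ: [ 0  0  0 -1  0  0]
  [M]: (-2)·1+(2)·0+(-2)·0+(2)·0+(2)·0 = -2
  [L]: (-2)·-3+(2)·2+(-2)·2+(2)·1+(2)·1 = 10
  [T]: (-2)·0+(2)·-1+(-2)·-2+(2)·-2+(2)·-2 = -6
  [Θ]: (-2)·0+(2)·0+(-2)·-1+(2)·0+(2)·0 = 2
⇒ M^-2 L^10 T^-6 Θ^2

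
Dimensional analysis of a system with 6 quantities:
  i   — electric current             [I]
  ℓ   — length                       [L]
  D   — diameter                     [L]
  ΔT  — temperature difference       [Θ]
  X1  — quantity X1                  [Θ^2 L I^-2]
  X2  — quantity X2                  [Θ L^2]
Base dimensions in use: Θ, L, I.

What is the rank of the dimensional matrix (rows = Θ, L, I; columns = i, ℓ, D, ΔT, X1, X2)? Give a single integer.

3

Write exponents as rows Θ,L,I / cols i,ℓ,D,ΔT,X1,X2:
  Θ: [ 0  0  0  1  2  1]
  L: [ 0  1  1  0  1  2]
  I: [ 1  0  0  0 -2  0]
Echelon form has 3 nonzero rows (pivots: i,ℓ,ΔT)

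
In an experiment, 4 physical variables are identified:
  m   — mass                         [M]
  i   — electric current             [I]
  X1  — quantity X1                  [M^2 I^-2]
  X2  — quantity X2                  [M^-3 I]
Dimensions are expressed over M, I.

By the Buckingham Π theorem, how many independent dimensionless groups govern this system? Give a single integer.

Exponent matrix [M,I] × [m,i,X1,X2]:
  M: [ 1  0  2 -3]
  I: [ 0  1 -2  1]
Row reduction gives pivot columns m,i; rank = 2
4 vars − rank 2 = 2 Π groups

2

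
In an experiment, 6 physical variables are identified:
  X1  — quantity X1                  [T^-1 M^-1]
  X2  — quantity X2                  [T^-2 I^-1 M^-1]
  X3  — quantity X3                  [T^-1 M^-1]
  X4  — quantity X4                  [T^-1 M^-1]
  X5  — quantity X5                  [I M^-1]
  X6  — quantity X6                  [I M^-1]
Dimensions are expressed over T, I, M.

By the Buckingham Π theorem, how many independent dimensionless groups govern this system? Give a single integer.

Write exponents as rows T,I,M / cols X1,X2,X3,X4,X5,X6:
  T: [-1 -2 -1 -1  0  0]
  I: [ 0 -1  0  0  1  1]
  M: [-1 -1 -1 -1 -1 -1]
RREF → pivots at {X1,X2} ⇒ r = 2
n=6, r=2 ⇒ 4 dimensionless groups

4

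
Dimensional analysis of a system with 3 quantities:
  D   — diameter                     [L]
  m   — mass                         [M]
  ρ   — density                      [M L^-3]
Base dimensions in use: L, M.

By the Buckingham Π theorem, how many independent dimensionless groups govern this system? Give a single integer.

Write exponents as rows L,M / cols D,m,ρ:
  L: [ 1  0 -3]
  M: [ 0  1  1]
Row reduction gives pivot columns D,m; rank = 2
Π count = n − r = 3 − 2 = 1

1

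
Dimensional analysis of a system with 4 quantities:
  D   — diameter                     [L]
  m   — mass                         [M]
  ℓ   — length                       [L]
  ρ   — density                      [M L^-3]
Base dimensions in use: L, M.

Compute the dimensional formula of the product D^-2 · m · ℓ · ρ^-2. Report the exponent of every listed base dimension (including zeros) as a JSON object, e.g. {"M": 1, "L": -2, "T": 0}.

Write exponents as rows L,M / cols D,m,ℓ,ρ:
  L: [ 1  0  1 -3]
  M: [ 0  1  0  1]
  [L]: (-2)·1+(1)·0+(1)·1+(-2)·-3 = 5
  [M]: (-2)·0+(1)·1+(1)·0+(-2)·1 = -1
⇒ L^5 M^-1

{"L": 5, "M": -1}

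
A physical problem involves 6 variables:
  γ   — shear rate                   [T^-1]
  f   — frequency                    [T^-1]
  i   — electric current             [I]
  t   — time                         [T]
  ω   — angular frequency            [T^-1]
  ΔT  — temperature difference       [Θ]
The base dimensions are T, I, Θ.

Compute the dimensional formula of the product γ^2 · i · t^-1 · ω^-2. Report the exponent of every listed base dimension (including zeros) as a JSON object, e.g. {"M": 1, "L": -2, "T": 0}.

{"T": -1, "I": 1, "Θ": 0}

Dimensional matrix (T×I×Θ by γ×f×i×t×ω×ΔT):
  T: [-1 -1  0  1 -1  0]
  I: [ 0  0  1  0  0  0]
  Θ: [ 0  0  0  0  0  1]
  [T]: (2)·-1+(1)·0+(-1)·1+(-2)·-1 = -1
  [I]: (2)·0+(1)·1+(-1)·0+(-2)·0 = 1
  [Θ]: (2)·0+(1)·0+(-1)·0+(-2)·0 = 0
⇒ T^-1 I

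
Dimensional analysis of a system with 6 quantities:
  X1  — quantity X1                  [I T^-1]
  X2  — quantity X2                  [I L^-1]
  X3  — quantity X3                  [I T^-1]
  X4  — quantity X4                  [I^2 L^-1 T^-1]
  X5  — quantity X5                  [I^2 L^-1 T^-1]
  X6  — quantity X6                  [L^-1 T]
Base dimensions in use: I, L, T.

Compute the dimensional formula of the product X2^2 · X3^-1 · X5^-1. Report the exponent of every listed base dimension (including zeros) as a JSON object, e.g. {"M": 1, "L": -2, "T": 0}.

{"I": -1, "L": -1, "T": 2}

Write exponents as rows I,L,T / cols X1,X2,X3,X4,X5,X6:
  I: [ 1  1  1  2  2  0]
  L: [ 0 -1  0 -1 -1 -1]
  T: [-1  0 -1 -1 -1  1]
  [I]: (2)·1+(-1)·1+(-1)·2 = -1
  [L]: (2)·-1+(-1)·0+(-1)·-1 = -1
  [T]: (2)·0+(-1)·-1+(-1)·-1 = 2
⇒ I^-1 L^-1 T^2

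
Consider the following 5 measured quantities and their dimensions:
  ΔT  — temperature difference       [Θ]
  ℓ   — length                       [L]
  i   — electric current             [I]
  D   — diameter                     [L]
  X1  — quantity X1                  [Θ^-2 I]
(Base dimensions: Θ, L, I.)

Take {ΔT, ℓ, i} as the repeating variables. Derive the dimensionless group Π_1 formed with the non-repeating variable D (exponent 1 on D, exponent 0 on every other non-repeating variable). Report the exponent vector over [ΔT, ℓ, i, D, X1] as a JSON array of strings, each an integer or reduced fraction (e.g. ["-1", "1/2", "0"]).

["0", "-1", "0", "1", "0"]

Dimensional matrix (Θ×L×I by ΔT×ℓ×i×D×X1):
  Θ: [ 1  0  0  0 -2]
  L: [ 0  1  0  1  0]
  I: [ 0  0  1  0  1]
Row reduction gives pivot columns ΔT,ℓ,i; rank = 3
Repeat: ΔT,ℓ,i; free: D,X1
RREF:
  r0: [   1    0    0    0   -2]
  r1: [   0    1    0    1    0]
  r2: [   0    0    1    0    1]
Fix exponent of D at 1, X1 at 0; solve each RREF row for its pivot's exponent:
  r0: exp(ΔT) + (0)·1 = 0 ⇒ exp(ΔT) = 0
  r1: exp(ℓ) + (1)·1 = 0 ⇒ exp(ℓ) = -1
  r2: exp(i) + (0)·1 = 0 ⇒ exp(i) = 0
Π_1 = ℓ^-1 · D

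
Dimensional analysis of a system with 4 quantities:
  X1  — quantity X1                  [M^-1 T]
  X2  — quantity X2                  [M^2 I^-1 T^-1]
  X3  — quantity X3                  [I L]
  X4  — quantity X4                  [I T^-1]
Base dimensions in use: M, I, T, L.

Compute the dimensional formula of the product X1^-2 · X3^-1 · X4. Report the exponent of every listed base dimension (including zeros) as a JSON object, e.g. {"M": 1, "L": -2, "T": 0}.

{"M": 2, "I": 0, "T": -3, "L": -1}

Exponent matrix [M,I,T,L] × [X1,X2,X3,X4]:
  M: [-1  2  0  0]
  I: [ 0 -1  1  1]
  T: [ 1 -1  0 -1]
  L: [ 0  0  1  0]
  [M]: (-2)·-1+(-1)·0+(1)·0 = 2
  [I]: (-2)·0+(-1)·1+(1)·1 = 0
  [T]: (-2)·1+(-1)·0+(1)·-1 = -3
  [L]: (-2)·0+(-1)·1+(1)·0 = -1
⇒ M^2 T^-3 L^-1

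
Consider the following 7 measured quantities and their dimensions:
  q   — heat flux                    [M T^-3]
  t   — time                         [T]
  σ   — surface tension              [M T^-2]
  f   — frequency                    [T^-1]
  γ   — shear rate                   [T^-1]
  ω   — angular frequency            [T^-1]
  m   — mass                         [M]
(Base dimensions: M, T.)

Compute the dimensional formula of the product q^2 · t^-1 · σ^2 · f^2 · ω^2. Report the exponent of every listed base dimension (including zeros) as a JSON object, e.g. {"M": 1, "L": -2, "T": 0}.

{"M": 4, "T": -15}

Dimensional matrix (M×T by q×t×σ×f×γ×ω×m):
  M: [ 1  0  1  0  0  0  1]
  T: [-3  1 -2 -1 -1 -1  0]
  [M]: (2)·1+(-1)·0+(2)·1+(2)·0+(2)·0 = 4
  [T]: (2)·-3+(-1)·1+(2)·-2+(2)·-1+(2)·-1 = -15
⇒ M^4 T^-15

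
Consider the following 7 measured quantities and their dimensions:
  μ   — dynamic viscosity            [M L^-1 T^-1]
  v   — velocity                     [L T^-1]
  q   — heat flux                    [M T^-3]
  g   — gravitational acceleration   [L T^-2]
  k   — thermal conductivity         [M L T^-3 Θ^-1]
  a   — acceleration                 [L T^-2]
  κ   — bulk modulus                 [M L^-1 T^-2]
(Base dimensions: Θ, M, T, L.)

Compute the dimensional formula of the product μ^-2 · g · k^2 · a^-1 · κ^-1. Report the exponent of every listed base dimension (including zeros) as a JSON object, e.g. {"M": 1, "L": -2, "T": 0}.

Write exponents as rows Θ,M,T,L / cols μ,v,q,g,k,a,κ:
  Θ: [ 0  0  0  0 -1  0  0]
  M: [ 1  0  1  0  1  0  1]
  T: [-1 -1 -3 -2 -3 -2 -2]
  L: [-1  1  0  1  1  1 -1]
  [Θ]: (-2)·0+(1)·0+(2)·-1+(-1)·0+(-1)·0 = -2
  [M]: (-2)·1+(1)·0+(2)·1+(-1)·0+(-1)·1 = -1
  [T]: (-2)·-1+(1)·-2+(2)·-3+(-1)·-2+(-1)·-2 = -2
  [L]: (-2)·-1+(1)·1+(2)·1+(-1)·1+(-1)·-1 = 5
⇒ Θ^-2 M^-1 T^-2 L^5

{"Θ": -2, "M": -1, "T": -2, "L": 5}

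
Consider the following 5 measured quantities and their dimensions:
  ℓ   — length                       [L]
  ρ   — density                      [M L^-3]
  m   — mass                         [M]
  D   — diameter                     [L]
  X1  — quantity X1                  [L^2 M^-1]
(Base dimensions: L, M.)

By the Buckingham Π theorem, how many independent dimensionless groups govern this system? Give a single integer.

Dimensional matrix (L×M by ℓ×ρ×m×D×X1):
  L: [ 1 -3  0  1  2]
  M: [ 0  1  1  0 -1]
Echelon form has 2 nonzero rows (pivots: ℓ,ρ)
Π count = n − r = 5 − 2 = 3

3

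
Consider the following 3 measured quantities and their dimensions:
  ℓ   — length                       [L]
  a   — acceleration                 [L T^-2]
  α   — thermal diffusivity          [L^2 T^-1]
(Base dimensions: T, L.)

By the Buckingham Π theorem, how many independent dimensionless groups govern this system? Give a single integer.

1

Dimensional matrix (T×L by ℓ×a×α):
  T: [ 0 -2 -1]
  L: [ 1  1  2]
RREF → pivots at {ℓ,a} ⇒ r = 2
Π count = n − r = 3 − 2 = 1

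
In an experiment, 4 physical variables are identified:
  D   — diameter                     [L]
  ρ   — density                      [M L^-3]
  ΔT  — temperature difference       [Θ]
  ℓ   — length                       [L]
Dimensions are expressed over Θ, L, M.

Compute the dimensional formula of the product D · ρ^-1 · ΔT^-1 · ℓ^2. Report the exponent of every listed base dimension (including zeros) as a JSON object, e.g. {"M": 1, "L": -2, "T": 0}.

Dimensional matrix (Θ×L×M by D×ρ×ΔT×ℓ):
  Θ: [ 0  0  1  0]
  L: [ 1 -3  0  1]
  M: [ 0  1  0  0]
  [Θ]: (1)·0+(-1)·0+(-1)·1+(2)·0 = -1
  [L]: (1)·1+(-1)·-3+(-1)·0+(2)·1 = 6
  [M]: (1)·0+(-1)·1+(-1)·0+(2)·0 = -1
⇒ Θ^-1 L^6 M^-1

{"Θ": -1, "L": 6, "M": -1}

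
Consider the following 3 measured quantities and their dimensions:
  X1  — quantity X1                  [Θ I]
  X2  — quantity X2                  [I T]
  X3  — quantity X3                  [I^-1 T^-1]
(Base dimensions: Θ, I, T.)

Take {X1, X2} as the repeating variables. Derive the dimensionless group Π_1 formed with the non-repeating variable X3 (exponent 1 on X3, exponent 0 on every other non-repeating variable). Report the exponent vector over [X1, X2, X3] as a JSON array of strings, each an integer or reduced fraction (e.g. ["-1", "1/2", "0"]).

["0", "1", "1"]

Exponent matrix [Θ,I,T] × [X1,X2,X3]:
  Θ: [ 1  0  0]
  I: [ 1  1 -1]
  T: [ 0  1 -1]
Echelon form has 2 nonzero rows (pivots: X1,X2)
Pivot set = {X1,X2}, free = {X3}
RREF:
  r0: [   1    0    0]
  r1: [   0    1   -1]
  r2: [   0    0    0]
Fix exponent of X3 at 1; solve each RREF row for its pivot's exponent:
  r0: exp(X1) + (0)·1 = 0 ⇒ exp(X1) = 0
  r1: exp(X2) + (-1)·1 = 0 ⇒ exp(X2) = 1
Π_1 = X2 · X3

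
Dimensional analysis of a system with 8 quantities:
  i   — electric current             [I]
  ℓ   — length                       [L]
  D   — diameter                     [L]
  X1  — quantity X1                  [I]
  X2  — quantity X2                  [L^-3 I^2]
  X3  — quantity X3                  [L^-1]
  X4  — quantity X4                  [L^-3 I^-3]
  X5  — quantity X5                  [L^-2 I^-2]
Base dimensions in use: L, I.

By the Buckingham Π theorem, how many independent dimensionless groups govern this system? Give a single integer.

6

Exponent matrix [L,I] × [i,ℓ,D,X1,X2,X3,X4,X5]:
  L: [ 0  1  1  0 -3 -1 -3 -2]
  I: [ 1  0  0  1  2  0 -3 -2]
RREF → pivots at {i,ℓ} ⇒ r = 2
n=8, r=2 ⇒ 6 dimensionless groups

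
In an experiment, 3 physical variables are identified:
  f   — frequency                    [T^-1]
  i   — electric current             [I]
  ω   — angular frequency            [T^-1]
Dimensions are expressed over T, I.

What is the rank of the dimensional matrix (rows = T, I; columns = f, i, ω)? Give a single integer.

Dimensional matrix (T×I by f×i×ω):
  T: [-1  0 -1]
  I: [ 0  1  0]
Echelon form has 2 nonzero rows (pivots: f,i)

2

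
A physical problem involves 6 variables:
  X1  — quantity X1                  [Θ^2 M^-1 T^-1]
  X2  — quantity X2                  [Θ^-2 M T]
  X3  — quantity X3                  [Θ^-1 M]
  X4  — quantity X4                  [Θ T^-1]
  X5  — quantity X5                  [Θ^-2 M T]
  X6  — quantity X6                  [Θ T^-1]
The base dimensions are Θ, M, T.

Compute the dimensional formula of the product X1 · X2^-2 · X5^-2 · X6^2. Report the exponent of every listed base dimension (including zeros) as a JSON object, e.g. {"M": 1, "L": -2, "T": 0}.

Exponent matrix [Θ,M,T] × [X1,X2,X3,X4,X5,X6]:
  Θ: [ 2 -2 -1  1 -2  1]
  M: [-1  1  1  0  1  0]
  T: [-1  1  0 -1  1 -1]
  [Θ]: (1)·2+(-2)·-2+(-2)·-2+(2)·1 = 12
  [M]: (1)·-1+(-2)·1+(-2)·1+(2)·0 = -5
  [T]: (1)·-1+(-2)·1+(-2)·1+(2)·-1 = -7
⇒ Θ^12 M^-5 T^-7

{"Θ": 12, "M": -5, "T": -7}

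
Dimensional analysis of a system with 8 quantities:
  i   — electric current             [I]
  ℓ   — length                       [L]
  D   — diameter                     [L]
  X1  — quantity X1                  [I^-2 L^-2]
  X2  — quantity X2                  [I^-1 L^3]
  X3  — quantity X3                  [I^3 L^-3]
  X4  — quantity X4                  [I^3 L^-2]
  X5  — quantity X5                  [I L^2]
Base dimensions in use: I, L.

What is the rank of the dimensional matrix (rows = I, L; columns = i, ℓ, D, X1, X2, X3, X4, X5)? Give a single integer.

2

Exponent matrix [I,L] × [i,ℓ,D,X1,X2,X3,X4,X5]:
  I: [ 1  0  0 -2 -1  3  3  1]
  L: [ 0  1  1 -2  3 -3 -2  2]
Echelon form has 2 nonzero rows (pivots: i,ℓ)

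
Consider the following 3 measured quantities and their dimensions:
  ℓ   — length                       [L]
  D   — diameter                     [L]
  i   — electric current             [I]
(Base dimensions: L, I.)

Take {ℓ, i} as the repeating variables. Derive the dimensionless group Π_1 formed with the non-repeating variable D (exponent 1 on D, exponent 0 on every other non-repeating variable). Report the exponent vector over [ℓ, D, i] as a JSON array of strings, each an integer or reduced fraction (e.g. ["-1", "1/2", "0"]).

Write exponents as rows L,I / cols ℓ,D,i:
  L: [ 1  1  0]
  I: [ 0  0  1]
RREF → pivots at {ℓ,i} ⇒ r = 2
Pivot set = {ℓ,i}, free = {D}
RREF:
  r0: [   1    1    0]
  r1: [   0    0    1]
Fix exponent of D at 1; solve each RREF row for its pivot's exponent:
  r0: exp(ℓ) + (1)·1 = 0 ⇒ exp(ℓ) = -1
  r1: exp(i) + (0)·1 = 0 ⇒ exp(i) = 0
Π_1 = ℓ^-1 · D

["-1", "1", "0"]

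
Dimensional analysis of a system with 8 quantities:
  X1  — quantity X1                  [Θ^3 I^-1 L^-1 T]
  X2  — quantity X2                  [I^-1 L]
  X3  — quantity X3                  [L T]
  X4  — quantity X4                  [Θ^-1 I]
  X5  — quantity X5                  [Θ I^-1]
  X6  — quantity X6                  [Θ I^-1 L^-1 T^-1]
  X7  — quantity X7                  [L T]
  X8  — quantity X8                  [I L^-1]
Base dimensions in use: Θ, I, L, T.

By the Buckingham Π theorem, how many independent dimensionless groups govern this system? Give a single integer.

5

Exponent matrix [Θ,I,L,T] × [X1,X2,X3,X4,X5,X6,X7,X8]:
  Θ: [ 3  0  0 -1  1  1  0  0]
  I: [-1 -1  0  1 -1 -1  0  1]
  L: [-1  1  1  0  0 -1  1 -1]
  T: [ 1  0  1  0  0 -1  1  0]
Row reduction gives pivot columns X1,X2,X3; rank = 3
8 vars − rank 3 = 5 Π groups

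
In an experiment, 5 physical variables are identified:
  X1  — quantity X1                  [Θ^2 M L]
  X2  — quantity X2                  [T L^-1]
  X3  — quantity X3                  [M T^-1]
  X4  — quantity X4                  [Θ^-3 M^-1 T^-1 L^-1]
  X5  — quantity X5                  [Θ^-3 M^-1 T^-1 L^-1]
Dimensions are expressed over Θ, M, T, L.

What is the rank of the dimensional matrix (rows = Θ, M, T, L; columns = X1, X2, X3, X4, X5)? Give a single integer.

Exponent matrix [Θ,M,T,L] × [X1,X2,X3,X4,X5]:
  Θ: [ 2  0  0 -3 -3]
  M: [ 1  0  1 -1 -1]
  T: [ 0  1 -1 -1 -1]
  L: [ 1 -1  0 -1 -1]
RREF → pivots at {X1,X2,X3} ⇒ r = 3

3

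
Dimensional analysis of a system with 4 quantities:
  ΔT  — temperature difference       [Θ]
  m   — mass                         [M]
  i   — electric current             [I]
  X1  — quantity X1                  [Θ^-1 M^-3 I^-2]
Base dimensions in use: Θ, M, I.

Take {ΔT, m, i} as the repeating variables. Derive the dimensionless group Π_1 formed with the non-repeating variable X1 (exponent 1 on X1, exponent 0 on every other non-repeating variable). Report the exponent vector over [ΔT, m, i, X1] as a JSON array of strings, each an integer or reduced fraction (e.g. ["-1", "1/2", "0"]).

["1", "3", "2", "1"]

Dimensional matrix (Θ×M×I by ΔT×m×i×X1):
  Θ: [ 1  0  0 -1]
  M: [ 0  1  0 -3]
  I: [ 0  0  1 -2]
Row reduction gives pivot columns ΔT,m,i; rank = 3
Repeat: ΔT,m,i; free: X1
RREF:
  r0: [   1    0    0   -1]
  r1: [   0    1    0   -3]
  r2: [   0    0    1   -2]
Fix exponent of X1 at 1; solve each RREF row for its pivot's exponent:
  r0: exp(ΔT) + (-1)·1 = 0 ⇒ exp(ΔT) = 1
  r1: exp(m) + (-3)·1 = 0 ⇒ exp(m) = 3
  r2: exp(i) + (-2)·1 = 0 ⇒ exp(i) = 2
Π_1 = ΔT · m^3 · i^2 · X1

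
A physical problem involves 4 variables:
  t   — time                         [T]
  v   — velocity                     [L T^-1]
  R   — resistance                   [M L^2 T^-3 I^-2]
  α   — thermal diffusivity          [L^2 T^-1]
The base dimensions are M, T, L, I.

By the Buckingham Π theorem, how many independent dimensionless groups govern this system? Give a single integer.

Write exponents as rows M,T,L,I / cols t,v,R,α:
  M: [ 0  0  1  0]
  T: [ 1 -1 -3 -1]
  L: [ 0  1  2  2]
  I: [ 0  0 -2  0]
RREF → pivots at {t,v,R} ⇒ r = 3
4 vars − rank 3 = 1 Π group

1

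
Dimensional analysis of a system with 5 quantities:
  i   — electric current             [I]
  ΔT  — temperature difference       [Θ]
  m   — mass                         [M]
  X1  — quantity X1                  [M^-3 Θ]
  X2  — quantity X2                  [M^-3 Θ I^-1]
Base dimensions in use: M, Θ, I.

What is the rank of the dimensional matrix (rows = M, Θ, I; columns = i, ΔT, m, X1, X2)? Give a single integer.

3

Write exponents as rows M,Θ,I / cols i,ΔT,m,X1,X2:
  M: [ 0  0  1 -3 -3]
  Θ: [ 0  1  0  1  1]
  I: [ 1  0  0  0 -1]
Echelon form has 3 nonzero rows (pivots: i,ΔT,m)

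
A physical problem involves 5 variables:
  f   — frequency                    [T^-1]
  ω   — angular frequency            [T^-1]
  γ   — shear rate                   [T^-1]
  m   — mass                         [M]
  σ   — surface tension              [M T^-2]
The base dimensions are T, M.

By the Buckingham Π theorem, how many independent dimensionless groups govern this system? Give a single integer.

Write exponents as rows T,M / cols f,ω,γ,m,σ:
  T: [-1 -1 -1  0 -2]
  M: [ 0  0  0  1  1]
Echelon form has 2 nonzero rows (pivots: f,m)
Π count = n − r = 5 − 2 = 3

3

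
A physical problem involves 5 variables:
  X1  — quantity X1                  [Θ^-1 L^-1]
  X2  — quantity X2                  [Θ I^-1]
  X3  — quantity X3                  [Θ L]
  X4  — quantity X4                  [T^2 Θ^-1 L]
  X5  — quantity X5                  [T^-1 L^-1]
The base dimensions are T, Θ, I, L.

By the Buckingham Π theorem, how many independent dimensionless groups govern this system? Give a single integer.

2

Write exponents as rows T,Θ,I,L / cols X1,X2,X3,X4,X5:
  T: [ 0  0  0  2 -1]
  Θ: [-1  1  1 -1  0]
  I: [ 0 -1  0  0  0]
  L: [-1  0  1  1 -1]
Echelon form has 3 nonzero rows (pivots: X1,X2,X4)
5 vars − rank 3 = 2 Π groups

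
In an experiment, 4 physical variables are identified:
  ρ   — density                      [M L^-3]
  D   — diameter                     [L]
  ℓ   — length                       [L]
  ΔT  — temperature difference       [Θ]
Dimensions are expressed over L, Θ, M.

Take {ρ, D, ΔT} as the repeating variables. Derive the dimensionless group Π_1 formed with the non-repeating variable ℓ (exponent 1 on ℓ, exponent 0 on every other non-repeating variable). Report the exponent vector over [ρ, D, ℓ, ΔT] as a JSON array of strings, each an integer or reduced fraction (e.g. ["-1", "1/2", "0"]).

["0", "-1", "1", "0"]

Write exponents as rows L,Θ,M / cols ρ,D,ℓ,ΔT:
  L: [-3  1  1  0]
  Θ: [ 0  0  0  1]
  M: [ 1  0  0  0]
Row reduction gives pivot columns ρ,D,ΔT; rank = 3
Repeat: ρ,D,ΔT; free: ℓ
RREF:
  r0: [   1    0    0    0]
  r1: [   0    1    1    0]
  r2: [   0    0    0    1]
Fix exponent of ℓ at 1; solve each RREF row for its pivot's exponent:
  r0: exp(ρ) + (0)·1 = 0 ⇒ exp(ρ) = 0
  r1: exp(D) + (1)·1 = 0 ⇒ exp(D) = -1
  r2: exp(ΔT) + (0)·1 = 0 ⇒ exp(ΔT) = 0
Π_1 = D^-1 · ℓ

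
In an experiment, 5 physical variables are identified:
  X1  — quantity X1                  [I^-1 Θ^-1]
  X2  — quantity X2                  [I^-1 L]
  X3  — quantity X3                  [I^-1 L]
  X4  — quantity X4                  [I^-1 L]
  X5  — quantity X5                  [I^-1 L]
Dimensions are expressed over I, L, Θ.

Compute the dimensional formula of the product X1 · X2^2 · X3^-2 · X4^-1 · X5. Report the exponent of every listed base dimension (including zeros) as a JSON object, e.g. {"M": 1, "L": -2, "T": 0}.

{"I": -1, "L": 0, "Θ": -1}

Write exponents as rows I,L,Θ / cols X1,X2,X3,X4,X5:
  I: [-1 -1 -1 -1 -1]
  L: [ 0  1  1  1  1]
  Θ: [-1  0  0  0  0]
  [I]: (1)·-1+(2)·-1+(-2)·-1+(-1)·-1+(1)·-1 = -1
  [L]: (1)·0+(2)·1+(-2)·1+(-1)·1+(1)·1 = 0
  [Θ]: (1)·-1+(2)·0+(-2)·0+(-1)·0+(1)·0 = -1
⇒ I^-1 Θ^-1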